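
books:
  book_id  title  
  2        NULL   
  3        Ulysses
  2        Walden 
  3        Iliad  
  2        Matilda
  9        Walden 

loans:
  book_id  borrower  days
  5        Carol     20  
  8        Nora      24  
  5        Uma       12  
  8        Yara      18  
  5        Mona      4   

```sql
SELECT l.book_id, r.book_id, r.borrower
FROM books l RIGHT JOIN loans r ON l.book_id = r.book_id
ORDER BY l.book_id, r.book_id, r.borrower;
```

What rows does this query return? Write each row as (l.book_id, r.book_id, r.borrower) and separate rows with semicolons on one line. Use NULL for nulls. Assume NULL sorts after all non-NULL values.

RIGHT JOIN keeps every row from `loans`; unmatched rows get NULL for `books`'s columns.
Matching on l.book_id = r.book_id.
Matched pairs: 0; unmatched r rows kept: 5.

(NULL, 5, Carol); (NULL, 5, Mona); (NULL, 5, Uma); (NULL, 8, Nora); (NULL, 8, Yara)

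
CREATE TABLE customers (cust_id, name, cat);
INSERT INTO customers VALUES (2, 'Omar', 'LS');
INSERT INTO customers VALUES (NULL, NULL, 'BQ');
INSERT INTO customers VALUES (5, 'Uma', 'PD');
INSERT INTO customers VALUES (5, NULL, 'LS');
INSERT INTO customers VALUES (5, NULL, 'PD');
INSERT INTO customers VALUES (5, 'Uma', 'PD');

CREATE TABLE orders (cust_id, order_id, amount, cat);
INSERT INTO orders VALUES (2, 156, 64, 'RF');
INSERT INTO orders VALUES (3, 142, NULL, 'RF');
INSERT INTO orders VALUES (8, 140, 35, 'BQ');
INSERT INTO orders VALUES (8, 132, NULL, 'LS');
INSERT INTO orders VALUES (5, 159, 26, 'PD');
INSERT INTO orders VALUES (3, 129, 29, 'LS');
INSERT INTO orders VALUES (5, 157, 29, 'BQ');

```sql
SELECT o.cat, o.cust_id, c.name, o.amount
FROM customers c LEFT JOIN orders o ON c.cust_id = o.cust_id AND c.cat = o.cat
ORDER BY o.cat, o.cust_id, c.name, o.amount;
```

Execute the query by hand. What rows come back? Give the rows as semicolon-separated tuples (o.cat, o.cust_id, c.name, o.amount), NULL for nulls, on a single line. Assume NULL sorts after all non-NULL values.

LEFT JOIN keeps every row from `customers`; unmatched rows get NULL for `orders`'s columns.
Matching on c.cust_id = o.cust_id AND c.cat = o.cat. A NULL in a compared column never satisfies the condition.
- cust_id=2, cat=LS: no o row matches, row kept with o columns NULL.
- cust_id=NULL, cat=BQ: no o row matches, row kept with o columns NULL.
- cust_id=5, cat=PD: 1 matching o row(s), so 1 row(s) emitted.
- cust_id=5, cat=LS: no o row matches, row kept with o columns NULL.
- cust_id=5, cat=PD: 1 matching o row(s), so 1 row(s) emitted.
- cust_id=5, cat=PD: 1 matching o row(s), so 1 row(s) emitted.
After projecting and ordering:
o.cat | o.cust_id | c.name | o.amount
PD | 5 | Uma | 26
PD | 5 | Uma | 26
PD | 5 | NULL | 26
NULL | NULL | Omar | NULL
NULL | NULL | NULL | NULL
NULL | NULL | NULL | NULL

(PD, 5, Uma, 26); (PD, 5, Uma, 26); (PD, 5, NULL, 26); (NULL, NULL, Omar, NULL); (NULL, NULL, NULL, NULL); (NULL, NULL, NULL, NULL)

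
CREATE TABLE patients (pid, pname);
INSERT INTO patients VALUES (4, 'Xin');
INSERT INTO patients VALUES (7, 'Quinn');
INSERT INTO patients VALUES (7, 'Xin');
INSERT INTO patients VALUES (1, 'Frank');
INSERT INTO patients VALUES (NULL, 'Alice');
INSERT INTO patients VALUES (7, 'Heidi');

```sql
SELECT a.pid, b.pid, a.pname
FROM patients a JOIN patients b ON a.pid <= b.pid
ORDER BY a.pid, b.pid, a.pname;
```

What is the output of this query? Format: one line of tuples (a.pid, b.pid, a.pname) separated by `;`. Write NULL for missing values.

(1, 1, Frank); (1, 4, Frank); (1, 7, Frank); (1, 7, Frank); (1, 7, Frank); (4, 4, Xin); (4, 7, Xin); (4, 7, Xin); (4, 7, Xin); (7, 7, Heidi); (7, 7, Heidi); (7, 7, Heidi); (7, 7, Quinn); (7, 7, Quinn); (7, 7, Quinn); (7, 7, Xin); (7, 7, Xin); (7, 7, Xin)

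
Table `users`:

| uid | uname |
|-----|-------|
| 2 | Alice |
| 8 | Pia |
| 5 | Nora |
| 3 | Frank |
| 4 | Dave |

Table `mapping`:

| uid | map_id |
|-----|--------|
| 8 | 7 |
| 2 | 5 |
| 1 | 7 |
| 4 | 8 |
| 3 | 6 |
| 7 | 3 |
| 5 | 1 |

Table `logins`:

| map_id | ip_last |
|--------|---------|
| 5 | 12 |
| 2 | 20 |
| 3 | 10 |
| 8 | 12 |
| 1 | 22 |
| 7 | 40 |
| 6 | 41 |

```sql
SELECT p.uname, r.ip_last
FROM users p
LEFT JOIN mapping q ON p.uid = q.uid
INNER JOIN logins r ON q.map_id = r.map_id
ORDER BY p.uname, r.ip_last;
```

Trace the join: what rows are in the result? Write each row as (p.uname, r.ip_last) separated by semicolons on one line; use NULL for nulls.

(Alice, 12); (Dave, 12); (Frank, 41); (Nora, 22); (Pia, 40)

Joins associate left-to-right: users LEFT JOIN mapping on uid gives 5 intermediate row(s).
Then INNER JOIN `logins r` on map_id: keep only rows whose q.map_id appears in r.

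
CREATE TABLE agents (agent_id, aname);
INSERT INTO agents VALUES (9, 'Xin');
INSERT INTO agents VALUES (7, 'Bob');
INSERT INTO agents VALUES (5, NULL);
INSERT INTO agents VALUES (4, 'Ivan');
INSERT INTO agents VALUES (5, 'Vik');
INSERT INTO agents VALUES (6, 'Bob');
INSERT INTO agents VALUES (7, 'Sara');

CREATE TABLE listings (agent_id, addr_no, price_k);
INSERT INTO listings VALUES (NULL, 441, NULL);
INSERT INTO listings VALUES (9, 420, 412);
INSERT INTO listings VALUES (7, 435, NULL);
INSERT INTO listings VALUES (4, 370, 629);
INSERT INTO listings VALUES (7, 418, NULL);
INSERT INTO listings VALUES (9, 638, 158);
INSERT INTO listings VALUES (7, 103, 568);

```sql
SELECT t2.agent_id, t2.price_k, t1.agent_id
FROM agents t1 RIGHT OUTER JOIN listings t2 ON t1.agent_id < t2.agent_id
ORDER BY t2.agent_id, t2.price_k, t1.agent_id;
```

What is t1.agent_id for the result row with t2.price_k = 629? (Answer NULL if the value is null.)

NULL

RIGHT JOIN keeps every row from `listings`; unmatched rows get NULL for `agents`'s columns.
Matching on t1.agent_id < t2.agent_id. A NULL in a compared column never satisfies the condition.
Matched pairs: 24; unmatched t2 rows kept: 2.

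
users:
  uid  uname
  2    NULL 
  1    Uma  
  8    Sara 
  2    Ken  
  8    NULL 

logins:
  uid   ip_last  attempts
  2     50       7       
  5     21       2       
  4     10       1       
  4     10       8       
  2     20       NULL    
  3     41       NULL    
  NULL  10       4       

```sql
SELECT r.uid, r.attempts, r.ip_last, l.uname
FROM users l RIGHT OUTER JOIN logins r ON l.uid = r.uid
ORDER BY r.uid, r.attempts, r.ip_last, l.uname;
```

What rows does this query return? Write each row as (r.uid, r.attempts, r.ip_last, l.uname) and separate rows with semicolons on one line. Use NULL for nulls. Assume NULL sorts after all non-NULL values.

RIGHT JOIN keeps every row from `logins`; unmatched rows get NULL for `users`'s columns.
Matching on l.uid = r.uid. A NULL in a compared column never satisfies the condition.
- l row (uid=2): matches 2 r row(s) → 2 output row(s).
- l row (uid=1): no match.
- l row (uid=8): no match.
- l row (uid=2): matches 2 r row(s) → 2 output row(s).
- l row (uid=8): no match.
- 5 r row(s) had no l match → kept, l columns NULL.
After projecting and ordering:
r.uid | r.attempts | r.ip_last | l.uname
2 | 7 | 50 | Ken
2 | 7 | 50 | NULL
2 | NULL | 20 | Ken
2 | NULL | 20 | NULL
3 | NULL | 41 | NULL
4 | 1 | 10 | NULL
4 | 8 | 10 | NULL
5 | 2 | 21 | NULL
NULL | 4 | 10 | NULL

(2, 7, 50, Ken); (2, 7, 50, NULL); (2, NULL, 20, Ken); (2, NULL, 20, NULL); (3, NULL, 41, NULL); (4, 1, 10, NULL); (4, 8, 10, NULL); (5, 2, 21, NULL); (NULL, 4, 10, NULL)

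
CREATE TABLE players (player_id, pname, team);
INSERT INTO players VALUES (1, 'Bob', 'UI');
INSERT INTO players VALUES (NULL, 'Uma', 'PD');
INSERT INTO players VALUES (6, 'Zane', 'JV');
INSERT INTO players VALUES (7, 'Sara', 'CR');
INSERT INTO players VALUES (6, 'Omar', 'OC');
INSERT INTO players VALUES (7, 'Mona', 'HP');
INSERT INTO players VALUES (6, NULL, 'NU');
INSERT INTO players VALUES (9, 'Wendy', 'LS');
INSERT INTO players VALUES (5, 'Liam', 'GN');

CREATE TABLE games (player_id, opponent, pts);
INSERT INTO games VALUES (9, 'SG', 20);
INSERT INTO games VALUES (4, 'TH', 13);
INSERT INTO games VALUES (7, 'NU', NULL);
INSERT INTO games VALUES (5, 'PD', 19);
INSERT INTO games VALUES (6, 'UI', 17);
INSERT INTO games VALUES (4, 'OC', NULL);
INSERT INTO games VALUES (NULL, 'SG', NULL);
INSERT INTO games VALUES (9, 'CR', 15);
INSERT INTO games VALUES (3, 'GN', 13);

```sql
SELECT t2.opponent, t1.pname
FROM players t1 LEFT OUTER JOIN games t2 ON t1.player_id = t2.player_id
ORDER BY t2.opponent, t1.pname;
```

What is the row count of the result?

10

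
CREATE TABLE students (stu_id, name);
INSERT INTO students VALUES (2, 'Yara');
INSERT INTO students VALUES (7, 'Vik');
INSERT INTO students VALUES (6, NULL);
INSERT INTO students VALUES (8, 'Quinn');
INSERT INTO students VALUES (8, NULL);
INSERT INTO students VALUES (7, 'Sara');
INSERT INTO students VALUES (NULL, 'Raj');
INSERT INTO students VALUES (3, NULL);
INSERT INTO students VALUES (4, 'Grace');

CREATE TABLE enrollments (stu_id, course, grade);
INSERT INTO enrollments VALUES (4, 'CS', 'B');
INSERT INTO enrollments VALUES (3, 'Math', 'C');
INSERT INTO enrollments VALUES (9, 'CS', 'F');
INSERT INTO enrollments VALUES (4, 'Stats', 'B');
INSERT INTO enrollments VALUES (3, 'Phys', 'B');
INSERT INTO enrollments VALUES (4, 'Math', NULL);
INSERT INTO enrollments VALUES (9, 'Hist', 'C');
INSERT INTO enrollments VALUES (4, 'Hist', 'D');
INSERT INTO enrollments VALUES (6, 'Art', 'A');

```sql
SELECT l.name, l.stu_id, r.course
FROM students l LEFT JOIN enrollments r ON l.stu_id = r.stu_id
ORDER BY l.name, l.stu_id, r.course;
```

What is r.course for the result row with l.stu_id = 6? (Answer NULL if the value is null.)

LEFT JOIN keeps every row from `students`; unmatched rows get NULL for `enrollments`'s columns.
Matching on l.stu_id = r.stu_id. A NULL in a compared column never satisfies the condition.
- l (stu_id=2) has no partner → padded with NULL.
- l (stu_id=7) has no partner → padded with NULL.
- l (stu_id=6) pairs with 1 row(s) of r.
- l (stu_id=8) has no partner → padded with NULL.
- l (stu_id=8) has no partner → padded with NULL.
- l (stu_id=7) has no partner → padded with NULL.
- l (stu_id=NULL) has no partner → padded with NULL.
- l (stu_id=3) pairs with 2 row(s) of r.
- l (stu_id=4) pairs with 4 row(s) of r.

Art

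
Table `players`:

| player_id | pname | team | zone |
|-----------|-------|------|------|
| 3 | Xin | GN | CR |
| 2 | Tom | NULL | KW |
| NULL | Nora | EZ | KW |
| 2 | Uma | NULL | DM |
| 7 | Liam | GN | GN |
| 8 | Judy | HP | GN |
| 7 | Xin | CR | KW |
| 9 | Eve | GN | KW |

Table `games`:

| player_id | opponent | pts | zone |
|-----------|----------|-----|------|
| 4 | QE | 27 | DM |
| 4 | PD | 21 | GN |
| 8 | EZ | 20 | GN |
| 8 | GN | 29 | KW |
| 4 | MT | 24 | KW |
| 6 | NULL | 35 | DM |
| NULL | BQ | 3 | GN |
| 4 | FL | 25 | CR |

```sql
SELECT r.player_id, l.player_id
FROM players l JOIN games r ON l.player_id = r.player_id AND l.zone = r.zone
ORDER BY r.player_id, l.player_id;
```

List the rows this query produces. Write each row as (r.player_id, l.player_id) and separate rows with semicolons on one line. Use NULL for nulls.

(8, 8)

INNER JOIN keeps only pairs where the ON condition holds.
Matching on l.player_id = r.player_id AND l.zone = r.zone. A NULL in a compared column never satisfies the condition.
Matched pairs: 1.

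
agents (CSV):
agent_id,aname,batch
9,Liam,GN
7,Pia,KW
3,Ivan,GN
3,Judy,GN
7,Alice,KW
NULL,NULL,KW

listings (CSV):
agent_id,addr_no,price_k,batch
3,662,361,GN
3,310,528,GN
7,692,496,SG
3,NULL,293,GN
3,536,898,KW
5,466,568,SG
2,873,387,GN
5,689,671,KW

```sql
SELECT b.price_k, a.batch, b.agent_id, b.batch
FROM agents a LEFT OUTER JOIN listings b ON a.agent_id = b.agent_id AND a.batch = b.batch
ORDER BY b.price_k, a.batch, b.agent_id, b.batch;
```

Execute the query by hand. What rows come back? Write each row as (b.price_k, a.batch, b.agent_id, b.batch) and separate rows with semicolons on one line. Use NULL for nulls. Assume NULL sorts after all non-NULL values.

LEFT JOIN keeps every row from `agents`; unmatched rows get NULL for `listings`'s columns.
Matching on a.agent_id = b.agent_id AND a.batch = b.batch. A NULL in a compared column never satisfies the condition.
- a[0] agent_id=9, batch=GN → no match; kept with NULLs on the b side.
- a[1] agent_id=7, batch=KW → no match; kept with NULLs on the b side.
- a[2] agent_id=3, batch=GN → 3 match(es) in b → 3 row(s).
- a[3] agent_id=3, batch=GN → 3 match(es) in b → 3 row(s).
- a[4] agent_id=7, batch=KW → no match; kept with NULLs on the b side.
- a[5] agent_id=NULL, batch=KW → no match; kept with NULLs on the b side.
After projecting and ordering:
b.price_k | a.batch | b.agent_id | b.batch
293 | GN | 3 | GN
293 | GN | 3 | GN
361 | GN | 3 | GN
361 | GN | 3 | GN
528 | GN | 3 | GN
528 | GN | 3 | GN
NULL | GN | NULL | NULL
NULL | KW | NULL | NULL
NULL | KW | NULL | NULL
NULL | KW | NULL | NULL

(293, GN, 3, GN); (293, GN, 3, GN); (361, GN, 3, GN); (361, GN, 3, GN); (528, GN, 3, GN); (528, GN, 3, GN); (NULL, GN, NULL, NULL); (NULL, KW, NULL, NULL); (NULL, KW, NULL, NULL); (NULL, KW, NULL, NULL)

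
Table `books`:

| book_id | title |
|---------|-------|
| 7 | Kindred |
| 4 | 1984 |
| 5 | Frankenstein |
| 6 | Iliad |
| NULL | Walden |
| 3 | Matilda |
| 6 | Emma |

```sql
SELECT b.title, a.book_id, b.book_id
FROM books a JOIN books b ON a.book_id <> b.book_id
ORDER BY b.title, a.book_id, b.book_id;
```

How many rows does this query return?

28

INNER JOIN keeps only pairs where the ON condition holds.
Matching on a.book_id <> b.book_id. A NULL in a compared column never satisfies the condition.
- a[0] book_id=7 → 5 match(es) in b → 5 row(s).
- a[1] book_id=4 → 5 match(es) in b → 5 row(s).
- a[2] book_id=5 → 5 match(es) in b → 5 row(s).
- a[3] book_id=6 → 4 match(es) in b → 4 row(s).
- a[4] book_id=NULL → no match; dropped.
- a[5] book_id=3 → 5 match(es) in b → 5 row(s).
- a[6] book_id=6 → 4 match(es) in b → 4 row(s).
Total: 28 rows.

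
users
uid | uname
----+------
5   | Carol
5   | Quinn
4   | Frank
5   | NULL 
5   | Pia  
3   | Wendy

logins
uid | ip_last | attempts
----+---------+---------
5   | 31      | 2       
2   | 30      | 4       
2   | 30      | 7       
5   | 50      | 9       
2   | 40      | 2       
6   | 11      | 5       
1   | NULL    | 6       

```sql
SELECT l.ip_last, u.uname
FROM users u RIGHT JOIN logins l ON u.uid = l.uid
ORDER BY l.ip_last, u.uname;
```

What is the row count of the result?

13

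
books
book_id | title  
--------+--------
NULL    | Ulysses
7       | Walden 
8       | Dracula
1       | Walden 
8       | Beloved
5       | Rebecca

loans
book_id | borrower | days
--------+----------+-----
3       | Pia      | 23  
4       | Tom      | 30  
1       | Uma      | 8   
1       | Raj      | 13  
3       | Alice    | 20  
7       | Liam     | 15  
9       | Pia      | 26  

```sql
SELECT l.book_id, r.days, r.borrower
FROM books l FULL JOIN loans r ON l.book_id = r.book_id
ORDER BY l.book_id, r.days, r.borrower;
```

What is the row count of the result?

11

FULL OUTER JOIN keeps every row from both sides; unmatched rows get NULL for the other side's columns.
Matching on l.book_id = r.book_id. A NULL in a compared column never satisfies the condition.
- l (book_id=NULL) has no partner → padded with NULL.
- l (book_id=7) pairs with 1 row(s) of r.
- l (book_id=8) has no partner → padded with NULL.
- l (book_id=1) pairs with 2 row(s) of r.
- l (book_id=8) has no partner → padded with NULL.
- l (book_id=5) has no partner → padded with NULL.
- plus 4 unmatched r row(s), each kept with NULL l columns.
Total: 3 matched + 8 padded = 11 rows.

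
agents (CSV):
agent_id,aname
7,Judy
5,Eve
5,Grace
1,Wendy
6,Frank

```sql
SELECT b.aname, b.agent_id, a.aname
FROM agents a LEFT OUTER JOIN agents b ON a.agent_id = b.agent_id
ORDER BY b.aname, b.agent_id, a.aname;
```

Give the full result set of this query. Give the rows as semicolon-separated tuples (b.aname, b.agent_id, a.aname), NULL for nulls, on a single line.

LEFT JOIN keeps every row from `agents a`; unmatched rows get NULL for `agents b`'s columns.
Matching on a.agent_id = b.agent_id.
- a (agent_id=7) pairs with 1 row(s) of b.
- a (agent_id=5) pairs with 2 row(s) of b.
- a (agent_id=5) pairs with 2 row(s) of b.
- a (agent_id=1) pairs with 1 row(s) of b.
- a (agent_id=6) pairs with 1 row(s) of b.
After projecting and ordering:
b.aname | b.agent_id | a.aname
Eve | 5 | Eve
Eve | 5 | Grace
Frank | 6 | Frank
Grace | 5 | Eve
Grace | 5 | Grace
Judy | 7 | Judy
Wendy | 1 | Wendy

(Eve, 5, Eve); (Eve, 5, Grace); (Frank, 6, Frank); (Grace, 5, Eve); (Grace, 5, Grace); (Judy, 7, Judy); (Wendy, 1, Wendy)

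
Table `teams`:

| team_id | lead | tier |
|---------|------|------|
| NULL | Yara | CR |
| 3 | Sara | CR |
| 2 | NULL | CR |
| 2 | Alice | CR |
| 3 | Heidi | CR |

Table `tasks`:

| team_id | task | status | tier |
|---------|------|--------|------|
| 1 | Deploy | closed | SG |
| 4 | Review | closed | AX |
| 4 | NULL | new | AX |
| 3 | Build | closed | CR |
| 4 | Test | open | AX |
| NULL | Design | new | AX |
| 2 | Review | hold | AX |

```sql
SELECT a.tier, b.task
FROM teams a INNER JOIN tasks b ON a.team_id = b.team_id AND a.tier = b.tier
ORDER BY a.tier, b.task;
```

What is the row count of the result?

2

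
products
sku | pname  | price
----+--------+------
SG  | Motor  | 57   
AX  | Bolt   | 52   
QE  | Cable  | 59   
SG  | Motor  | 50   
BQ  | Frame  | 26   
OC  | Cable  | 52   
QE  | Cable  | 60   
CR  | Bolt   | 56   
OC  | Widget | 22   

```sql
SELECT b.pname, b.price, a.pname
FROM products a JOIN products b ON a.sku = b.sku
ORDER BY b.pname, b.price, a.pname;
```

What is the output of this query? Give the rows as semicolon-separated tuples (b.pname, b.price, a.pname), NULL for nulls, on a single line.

(Bolt, 52, Bolt); (Bolt, 56, Bolt); (Cable, 52, Cable); (Cable, 52, Widget); (Cable, 59, Cable); (Cable, 59, Cable); (Cable, 60, Cable); (Cable, 60, Cable); (Frame, 26, Frame); (Motor, 50, Motor); (Motor, 50, Motor); (Motor, 57, Motor); (Motor, 57, Motor); (Widget, 22, Cable); (Widget, 22, Widget)

INNER JOIN keeps only pairs where the ON condition holds.
Matching on a.sku = b.sku.
- sku=SG: 2 matching b row(s), so 2 row(s) emitted.
- sku=AX: 1 matching b row(s), so 1 row(s) emitted.
- sku=QE: 2 matching b row(s), so 2 row(s) emitted.
- sku=SG: 2 matching b row(s), so 2 row(s) emitted.
- sku=BQ: 1 matching b row(s), so 1 row(s) emitted.
- sku=OC: 2 matching b row(s), so 2 row(s) emitted.
- sku=QE: 2 matching b row(s), so 2 row(s) emitted.
- sku=CR: 1 matching b row(s), so 1 row(s) emitted.
- sku=OC: 2 matching b row(s), so 2 row(s) emitted.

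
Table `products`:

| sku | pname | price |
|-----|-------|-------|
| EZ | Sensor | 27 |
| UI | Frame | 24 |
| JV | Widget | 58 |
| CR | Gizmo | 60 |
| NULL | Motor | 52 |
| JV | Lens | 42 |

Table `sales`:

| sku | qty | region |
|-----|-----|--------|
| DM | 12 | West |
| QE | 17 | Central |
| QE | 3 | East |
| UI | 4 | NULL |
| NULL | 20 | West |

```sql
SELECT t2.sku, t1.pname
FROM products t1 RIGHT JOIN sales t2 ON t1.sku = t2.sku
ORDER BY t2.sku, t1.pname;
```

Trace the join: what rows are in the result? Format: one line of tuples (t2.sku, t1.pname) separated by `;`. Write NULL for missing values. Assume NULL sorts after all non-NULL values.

(DM, NULL); (QE, NULL); (QE, NULL); (UI, Frame); (NULL, NULL)

RIGHT JOIN keeps every row from `sales`; unmatched rows get NULL for `products`'s columns.
Matching on t1.sku = t2.sku. A NULL in a compared column never satisfies the condition.
- t1 (sku=EZ) has no partner in t2.
- t1 (sku=UI) pairs with 1 row(s) of t2.
- t1 (sku=JV) has no partner in t2.
- t1 (sku=CR) has no partner in t2.
- t1 (sku=NULL) has no partner in t2.
- t1 (sku=JV) has no partner in t2.
- 4 row(s) from t2 found no t1 partner → padded with NULL.
After projecting and ordering:
t2.sku | t1.pname
DM | NULL
QE | NULL
QE | NULL
UI | Frame
NULL | NULL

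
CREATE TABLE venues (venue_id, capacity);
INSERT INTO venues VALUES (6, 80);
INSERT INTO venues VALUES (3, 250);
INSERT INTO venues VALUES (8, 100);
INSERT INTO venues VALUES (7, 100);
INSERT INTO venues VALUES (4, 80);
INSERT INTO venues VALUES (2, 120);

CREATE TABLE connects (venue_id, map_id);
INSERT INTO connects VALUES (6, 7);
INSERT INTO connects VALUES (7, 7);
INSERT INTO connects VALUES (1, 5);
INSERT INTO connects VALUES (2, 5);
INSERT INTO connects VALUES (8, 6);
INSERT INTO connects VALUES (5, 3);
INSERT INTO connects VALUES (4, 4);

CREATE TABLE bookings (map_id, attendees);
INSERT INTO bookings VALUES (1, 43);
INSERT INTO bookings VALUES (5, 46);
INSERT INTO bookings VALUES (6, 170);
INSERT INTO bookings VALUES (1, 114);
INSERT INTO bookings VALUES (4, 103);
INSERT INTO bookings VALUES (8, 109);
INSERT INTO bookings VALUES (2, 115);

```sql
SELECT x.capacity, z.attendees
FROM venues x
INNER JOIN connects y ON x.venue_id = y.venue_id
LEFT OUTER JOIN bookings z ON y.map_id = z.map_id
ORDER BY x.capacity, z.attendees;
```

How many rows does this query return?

Evaluate left to right. First `venues x INNER JOIN connects y` on venue_id: 5 row(s).
Then LEFT JOIN `bookings z` on map_id: each of those 5 rows is kept; rows whose y.map_id has no match in z get NULL for z's columns.
Result: 5 row(s).

5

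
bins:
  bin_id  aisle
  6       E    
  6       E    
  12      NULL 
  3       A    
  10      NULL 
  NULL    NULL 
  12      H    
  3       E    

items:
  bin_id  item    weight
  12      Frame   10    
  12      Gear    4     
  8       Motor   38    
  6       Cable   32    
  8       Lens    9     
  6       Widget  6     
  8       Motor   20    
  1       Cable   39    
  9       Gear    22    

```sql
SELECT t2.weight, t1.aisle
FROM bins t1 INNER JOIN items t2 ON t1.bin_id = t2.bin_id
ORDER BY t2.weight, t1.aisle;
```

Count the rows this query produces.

8

INNER JOIN keeps only pairs where the ON condition holds.
Matching on t1.bin_id = t2.bin_id. A NULL in a compared column never satisfies the condition.
- t1 (bin_id=6) pairs with 2 row(s) of t2.
- t1 (bin_id=6) pairs with 2 row(s) of t2.
- t1 (bin_id=12) pairs with 2 row(s) of t2.
- t1 (bin_id=3) has no partner → excluded.
- t1 (bin_id=10) has no partner → excluded.
- t1 (bin_id=NULL) has no partner → excluded.
- t1 (bin_id=12) pairs with 2 row(s) of t2.
- t1 (bin_id=3) has no partner → excluded.
Total: 8 rows.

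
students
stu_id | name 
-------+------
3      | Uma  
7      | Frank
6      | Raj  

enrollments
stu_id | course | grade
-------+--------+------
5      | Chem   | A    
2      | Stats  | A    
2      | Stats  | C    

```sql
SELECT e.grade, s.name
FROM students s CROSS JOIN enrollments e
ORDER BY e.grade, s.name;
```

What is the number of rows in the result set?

9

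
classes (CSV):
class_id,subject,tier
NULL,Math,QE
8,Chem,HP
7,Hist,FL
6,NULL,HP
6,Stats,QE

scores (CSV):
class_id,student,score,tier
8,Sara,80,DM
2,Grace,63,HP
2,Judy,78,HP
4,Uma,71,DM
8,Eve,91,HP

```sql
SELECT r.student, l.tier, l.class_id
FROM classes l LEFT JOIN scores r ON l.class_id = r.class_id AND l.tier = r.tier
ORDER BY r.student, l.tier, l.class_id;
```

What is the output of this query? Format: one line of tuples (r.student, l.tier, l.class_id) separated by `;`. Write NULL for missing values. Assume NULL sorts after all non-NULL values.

(Eve, HP, 8); (NULL, FL, 7); (NULL, HP, 6); (NULL, QE, 6); (NULL, QE, NULL)

LEFT JOIN keeps every row from `classes`; unmatched rows get NULL for `scores`'s columns.
Matching on l.class_id = r.class_id AND l.tier = r.tier. A NULL in a compared column never satisfies the condition.
- l row (class_id=NULL, tier=QE): no match → kept, r columns NULL.
- l row (class_id=8, tier=HP): matches 1 r row(s) → 1 output row(s).
- l row (class_id=7, tier=FL): no match → kept, r columns NULL.
- l row (class_id=6, tier=HP): no match → kept, r columns NULL.
- l row (class_id=6, tier=QE): no match → kept, r columns NULL.
After projecting and ordering:
r.student | l.tier | l.class_id
Eve | HP | 8
NULL | FL | 7
NULL | HP | 6
NULL | QE | 6
NULL | QE | NULL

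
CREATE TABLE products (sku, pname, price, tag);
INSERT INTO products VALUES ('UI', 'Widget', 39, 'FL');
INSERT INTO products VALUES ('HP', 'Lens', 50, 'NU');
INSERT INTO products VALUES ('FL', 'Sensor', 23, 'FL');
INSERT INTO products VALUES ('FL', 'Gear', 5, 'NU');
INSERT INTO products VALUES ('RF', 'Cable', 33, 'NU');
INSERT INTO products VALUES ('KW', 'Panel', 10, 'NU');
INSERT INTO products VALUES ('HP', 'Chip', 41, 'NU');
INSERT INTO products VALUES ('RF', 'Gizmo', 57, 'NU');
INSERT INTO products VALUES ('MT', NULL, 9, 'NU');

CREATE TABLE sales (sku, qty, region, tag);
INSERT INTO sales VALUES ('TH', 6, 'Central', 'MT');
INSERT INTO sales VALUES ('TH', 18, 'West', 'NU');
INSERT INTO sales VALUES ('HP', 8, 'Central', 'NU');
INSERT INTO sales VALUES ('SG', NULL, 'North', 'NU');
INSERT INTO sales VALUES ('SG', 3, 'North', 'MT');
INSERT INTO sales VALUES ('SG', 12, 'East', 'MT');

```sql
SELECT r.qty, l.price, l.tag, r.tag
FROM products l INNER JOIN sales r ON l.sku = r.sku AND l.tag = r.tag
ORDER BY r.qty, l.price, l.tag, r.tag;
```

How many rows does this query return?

INNER JOIN keeps only pairs where the ON condition holds.
Matching on l.sku = r.sku AND l.tag = r.tag.
- l (sku=UI, tag=FL) has no partner → excluded.
- l (sku=HP, tag=NU) pairs with 1 row(s) of r.
- l (sku=FL, tag=FL) has no partner → excluded.
- l (sku=FL, tag=NU) has no partner → excluded.
- l (sku=RF, tag=NU) has no partner → excluded.
- l (sku=KW, tag=NU) has no partner → excluded.
- l (sku=HP, tag=NU) pairs with 1 row(s) of r.
- l (sku=RF, tag=NU) has no partner → excluded.
- l (sku=MT, tag=NU) has no partner → excluded.
Total: 2 rows.

2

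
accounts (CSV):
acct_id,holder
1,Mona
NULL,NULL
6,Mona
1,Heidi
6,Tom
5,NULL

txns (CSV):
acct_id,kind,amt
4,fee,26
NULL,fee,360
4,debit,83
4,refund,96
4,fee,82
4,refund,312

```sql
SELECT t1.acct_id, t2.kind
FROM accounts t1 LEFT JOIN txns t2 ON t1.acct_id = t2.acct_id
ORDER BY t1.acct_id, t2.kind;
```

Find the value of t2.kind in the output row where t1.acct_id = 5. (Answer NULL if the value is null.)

NULL

LEFT JOIN keeps every row from `accounts`; unmatched rows get NULL for `txns`'s columns.
Matching on t1.acct_id = t2.acct_id. A NULL in a compared column never satisfies the condition.
- t1 (acct_id=1) has no partner → padded with NULL.
- t1 (acct_id=NULL) has no partner → padded with NULL.
- t1 (acct_id=6) has no partner → padded with NULL.
- t1 (acct_id=1) has no partner → padded with NULL.
- t1 (acct_id=6) has no partner → padded with NULL.
- t1 (acct_id=5) has no partner → padded with NULL.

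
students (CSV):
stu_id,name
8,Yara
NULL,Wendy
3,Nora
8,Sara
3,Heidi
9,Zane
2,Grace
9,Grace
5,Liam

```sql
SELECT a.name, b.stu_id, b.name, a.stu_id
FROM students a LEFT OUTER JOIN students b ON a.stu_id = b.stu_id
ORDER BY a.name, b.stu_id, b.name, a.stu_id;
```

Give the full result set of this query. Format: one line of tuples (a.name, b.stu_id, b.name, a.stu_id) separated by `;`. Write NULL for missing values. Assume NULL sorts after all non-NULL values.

LEFT JOIN keeps every row from `students a`; unmatched rows get NULL for `students b`'s columns.
Matching on a.stu_id = b.stu_id. A NULL in a compared column never satisfies the condition.
- a (stu_id=8) pairs with 2 row(s) of b.
- a (stu_id=NULL) has no partner → padded with NULL.
- a (stu_id=3) pairs with 2 row(s) of b.
- a (stu_id=8) pairs with 2 row(s) of b.
- a (stu_id=3) pairs with 2 row(s) of b.
- a (stu_id=9) pairs with 2 row(s) of b.
- a (stu_id=2) pairs with 1 row(s) of b.
- a (stu_id=9) pairs with 2 row(s) of b.
- a (stu_id=5) pairs with 1 row(s) of b.

(Grace, 2, Grace, 2); (Grace, 9, Grace, 9); (Grace, 9, Zane, 9); (Heidi, 3, Heidi, 3); (Heidi, 3, Nora, 3); (Liam, 5, Liam, 5); (Nora, 3, Heidi, 3); (Nora, 3, Nora, 3); (Sara, 8, Sara, 8); (Sara, 8, Yara, 8); (Wendy, NULL, NULL, NULL); (Yara, 8, Sara, 8); (Yara, 8, Yara, 8); (Zane, 9, Grace, 9); (Zane, 9, Zane, 9)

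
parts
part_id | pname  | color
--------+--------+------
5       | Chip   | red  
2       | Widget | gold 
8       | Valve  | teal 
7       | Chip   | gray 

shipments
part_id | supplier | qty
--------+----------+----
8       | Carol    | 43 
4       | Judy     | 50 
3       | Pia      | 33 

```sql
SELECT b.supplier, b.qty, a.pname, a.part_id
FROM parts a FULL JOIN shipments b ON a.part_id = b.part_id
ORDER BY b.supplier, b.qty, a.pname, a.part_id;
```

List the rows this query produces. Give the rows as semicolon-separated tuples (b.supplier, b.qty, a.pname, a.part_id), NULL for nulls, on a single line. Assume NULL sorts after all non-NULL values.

(Carol, 43, Valve, 8); (Judy, 50, NULL, NULL); (Pia, 33, NULL, NULL); (NULL, NULL, Chip, 5); (NULL, NULL, Chip, 7); (NULL, NULL, Widget, 2)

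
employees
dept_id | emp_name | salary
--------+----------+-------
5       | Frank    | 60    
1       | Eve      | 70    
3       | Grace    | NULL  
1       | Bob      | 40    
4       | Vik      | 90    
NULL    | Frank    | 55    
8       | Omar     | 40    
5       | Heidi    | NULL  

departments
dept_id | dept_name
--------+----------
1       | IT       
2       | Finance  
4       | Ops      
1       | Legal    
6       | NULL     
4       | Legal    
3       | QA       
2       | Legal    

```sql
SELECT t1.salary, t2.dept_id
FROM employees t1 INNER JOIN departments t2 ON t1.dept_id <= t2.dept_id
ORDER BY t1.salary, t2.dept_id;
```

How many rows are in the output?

25

INNER JOIN keeps only pairs where the ON condition holds.
Matching on t1.dept_id <= t2.dept_id. A NULL in a compared column never satisfies the condition.
- t1 row (dept_id=5): matches 1 t2 row(s) → 1 output row(s).
- t1 row (dept_id=1): matches 8 t2 row(s) → 8 output row(s).
- t1 row (dept_id=3): matches 4 t2 row(s) → 4 output row(s).
- t1 row (dept_id=1): matches 8 t2 row(s) → 8 output row(s).
- t1 row (dept_id=4): matches 3 t2 row(s) → 3 output row(s).
- t1 row (dept_id=NULL): no match → dropped.
- t1 row (dept_id=8): no match → dropped.
- t1 row (dept_id=5): matches 1 t2 row(s) → 1 output row(s).
Total: 25 rows.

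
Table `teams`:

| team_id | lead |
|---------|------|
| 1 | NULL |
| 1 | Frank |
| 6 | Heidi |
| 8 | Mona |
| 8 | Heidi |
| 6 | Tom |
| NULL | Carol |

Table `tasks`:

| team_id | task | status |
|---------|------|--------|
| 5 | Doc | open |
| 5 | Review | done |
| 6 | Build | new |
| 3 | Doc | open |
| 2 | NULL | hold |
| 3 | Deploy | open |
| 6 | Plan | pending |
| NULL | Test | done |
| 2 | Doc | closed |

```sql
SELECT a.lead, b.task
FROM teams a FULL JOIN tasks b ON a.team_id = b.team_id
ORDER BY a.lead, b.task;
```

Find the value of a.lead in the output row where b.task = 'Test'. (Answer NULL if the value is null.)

FULL OUTER JOIN keeps every row from both sides; unmatched rows get NULL for the other side's columns.
Matching on a.team_id = b.team_id. A NULL in a compared column never satisfies the condition.
Matched pairs: 4; unmatched a rows kept: 5; unmatched b rows kept: 7.

NULL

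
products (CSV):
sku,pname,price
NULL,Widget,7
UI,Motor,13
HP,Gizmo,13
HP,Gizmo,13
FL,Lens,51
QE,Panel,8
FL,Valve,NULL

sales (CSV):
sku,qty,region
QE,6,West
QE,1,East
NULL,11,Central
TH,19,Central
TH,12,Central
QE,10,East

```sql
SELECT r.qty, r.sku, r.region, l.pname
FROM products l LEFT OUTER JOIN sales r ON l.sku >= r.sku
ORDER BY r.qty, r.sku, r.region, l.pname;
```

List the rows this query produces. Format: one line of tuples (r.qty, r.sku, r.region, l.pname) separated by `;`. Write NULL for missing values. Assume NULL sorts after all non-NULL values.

(1, QE, East, Motor); (1, QE, East, Panel); (6, QE, West, Motor); (6, QE, West, Panel); (10, QE, East, Motor); (10, QE, East, Panel); (12, TH, Central, Motor); (19, TH, Central, Motor); (NULL, NULL, NULL, Gizmo); (NULL, NULL, NULL, Gizmo); (NULL, NULL, NULL, Lens); (NULL, NULL, NULL, Valve); (NULL, NULL, NULL, Widget)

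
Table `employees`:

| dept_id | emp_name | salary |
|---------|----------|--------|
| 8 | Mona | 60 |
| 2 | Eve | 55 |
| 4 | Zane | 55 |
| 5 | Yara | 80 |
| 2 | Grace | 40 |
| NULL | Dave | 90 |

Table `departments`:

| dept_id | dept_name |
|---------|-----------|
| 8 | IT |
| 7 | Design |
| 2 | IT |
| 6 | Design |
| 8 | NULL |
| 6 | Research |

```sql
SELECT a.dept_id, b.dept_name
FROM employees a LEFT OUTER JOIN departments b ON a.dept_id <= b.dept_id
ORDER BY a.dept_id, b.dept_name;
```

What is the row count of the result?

25

LEFT JOIN keeps every row from `employees`; unmatched rows get NULL for `departments`'s columns.
Matching on a.dept_id <= b.dept_id. A NULL in a compared column never satisfies the condition.
Matched pairs: 24; unmatched a rows kept: 1.
Total: 24 matched + 1 padded = 25 rows.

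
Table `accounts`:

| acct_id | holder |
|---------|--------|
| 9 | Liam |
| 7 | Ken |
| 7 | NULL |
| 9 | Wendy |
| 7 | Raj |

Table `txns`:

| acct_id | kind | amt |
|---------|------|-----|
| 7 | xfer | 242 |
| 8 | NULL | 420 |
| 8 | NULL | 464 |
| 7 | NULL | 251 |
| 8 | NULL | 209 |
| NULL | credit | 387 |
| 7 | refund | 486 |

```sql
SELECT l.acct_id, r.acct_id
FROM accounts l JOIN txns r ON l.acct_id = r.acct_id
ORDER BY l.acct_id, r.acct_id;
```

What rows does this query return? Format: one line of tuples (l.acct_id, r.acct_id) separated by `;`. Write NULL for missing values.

(7, 7); (7, 7); (7, 7); (7, 7); (7, 7); (7, 7); (7, 7); (7, 7); (7, 7)

INNER JOIN keeps only pairs where the ON condition holds.
Matching on l.acct_id = r.acct_id. A NULL in a compared column never satisfies the condition.
- l[0] acct_id=9 → no match; dropped.
- l[1] acct_id=7 → 3 match(es) in r → 3 row(s).
- l[2] acct_id=7 → 3 match(es) in r → 3 row(s).
- l[3] acct_id=9 → no match; dropped.
- l[4] acct_id=7 → 3 match(es) in r → 3 row(s).
After projecting and ordering:
l.acct_id | r.acct_id
7 | 7
7 | 7
7 | 7
7 | 7
7 | 7
7 | 7
7 | 7
7 | 7
7 | 7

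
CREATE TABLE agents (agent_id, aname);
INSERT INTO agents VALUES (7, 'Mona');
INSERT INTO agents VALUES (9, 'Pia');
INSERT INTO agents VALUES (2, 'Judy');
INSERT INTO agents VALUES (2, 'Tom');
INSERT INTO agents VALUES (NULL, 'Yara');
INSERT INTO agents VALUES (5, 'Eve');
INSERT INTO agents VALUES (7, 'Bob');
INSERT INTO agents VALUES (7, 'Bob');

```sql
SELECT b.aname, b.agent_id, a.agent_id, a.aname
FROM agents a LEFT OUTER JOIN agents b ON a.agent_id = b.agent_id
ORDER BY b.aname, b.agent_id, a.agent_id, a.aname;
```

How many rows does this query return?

16

LEFT JOIN keeps every row from `agents a`; unmatched rows get NULL for `agents b`'s columns.
Matching on a.agent_id = b.agent_id. A NULL in a compared column never satisfies the condition.
Matched pairs: 15; unmatched a rows kept: 1.
Total: 15 matched + 1 padded = 16 rows.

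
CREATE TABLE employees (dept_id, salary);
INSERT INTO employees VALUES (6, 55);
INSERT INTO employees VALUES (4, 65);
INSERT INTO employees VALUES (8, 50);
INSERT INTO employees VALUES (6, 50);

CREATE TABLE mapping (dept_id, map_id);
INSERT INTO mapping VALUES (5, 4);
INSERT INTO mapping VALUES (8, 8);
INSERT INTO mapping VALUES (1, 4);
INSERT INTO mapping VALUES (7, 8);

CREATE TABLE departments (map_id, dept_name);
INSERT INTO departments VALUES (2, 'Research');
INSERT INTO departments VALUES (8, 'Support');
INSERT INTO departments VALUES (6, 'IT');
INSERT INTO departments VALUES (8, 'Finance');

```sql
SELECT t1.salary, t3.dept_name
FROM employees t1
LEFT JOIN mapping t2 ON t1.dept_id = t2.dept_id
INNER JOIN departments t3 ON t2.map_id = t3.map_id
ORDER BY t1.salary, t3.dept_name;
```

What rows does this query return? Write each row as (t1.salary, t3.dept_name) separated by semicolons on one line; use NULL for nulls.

Evaluate left to right. First `employees t1 LEFT JOIN mapping t2` on dept_id: 4 row(s).
Then INNER JOIN `departments t3` on map_id: keep only rows whose t2.map_id appears in t3.

(50, Finance); (50, Support)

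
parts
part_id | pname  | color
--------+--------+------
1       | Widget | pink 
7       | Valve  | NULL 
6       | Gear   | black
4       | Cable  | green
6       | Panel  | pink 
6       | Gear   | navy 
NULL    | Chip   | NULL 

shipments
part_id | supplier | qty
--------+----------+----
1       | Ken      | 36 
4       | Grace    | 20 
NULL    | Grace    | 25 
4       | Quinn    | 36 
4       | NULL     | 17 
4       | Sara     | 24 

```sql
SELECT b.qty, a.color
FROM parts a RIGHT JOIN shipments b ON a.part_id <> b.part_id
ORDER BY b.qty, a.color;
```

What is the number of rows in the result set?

26

RIGHT JOIN keeps every row from `shipments`; unmatched rows get NULL for `parts`'s columns.
Matching on a.part_id <> b.part_id. A NULL in a compared column never satisfies the condition.
Matched pairs: 25; unmatched b rows kept: 1.
Total: 25 matched + 1 padded = 26 rows.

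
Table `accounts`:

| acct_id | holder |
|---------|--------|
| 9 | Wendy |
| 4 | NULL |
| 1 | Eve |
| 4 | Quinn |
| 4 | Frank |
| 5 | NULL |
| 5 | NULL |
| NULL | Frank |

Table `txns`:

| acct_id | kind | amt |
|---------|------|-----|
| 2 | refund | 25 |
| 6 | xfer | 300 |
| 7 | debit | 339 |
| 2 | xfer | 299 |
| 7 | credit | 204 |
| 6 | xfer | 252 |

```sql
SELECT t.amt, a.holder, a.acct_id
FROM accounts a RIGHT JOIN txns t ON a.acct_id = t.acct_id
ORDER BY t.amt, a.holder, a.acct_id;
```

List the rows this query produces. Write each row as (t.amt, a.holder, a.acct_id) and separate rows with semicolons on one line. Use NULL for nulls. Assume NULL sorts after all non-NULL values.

(25, NULL, NULL); (204, NULL, NULL); (252, NULL, NULL); (299, NULL, NULL); (300, NULL, NULL); (339, NULL, NULL)

RIGHT JOIN keeps every row from `txns`; unmatched rows get NULL for `accounts`'s columns.
Matching on a.acct_id = t.acct_id. A NULL in a compared column never satisfies the condition.
Matched pairs: 0; unmatched t rows kept: 6.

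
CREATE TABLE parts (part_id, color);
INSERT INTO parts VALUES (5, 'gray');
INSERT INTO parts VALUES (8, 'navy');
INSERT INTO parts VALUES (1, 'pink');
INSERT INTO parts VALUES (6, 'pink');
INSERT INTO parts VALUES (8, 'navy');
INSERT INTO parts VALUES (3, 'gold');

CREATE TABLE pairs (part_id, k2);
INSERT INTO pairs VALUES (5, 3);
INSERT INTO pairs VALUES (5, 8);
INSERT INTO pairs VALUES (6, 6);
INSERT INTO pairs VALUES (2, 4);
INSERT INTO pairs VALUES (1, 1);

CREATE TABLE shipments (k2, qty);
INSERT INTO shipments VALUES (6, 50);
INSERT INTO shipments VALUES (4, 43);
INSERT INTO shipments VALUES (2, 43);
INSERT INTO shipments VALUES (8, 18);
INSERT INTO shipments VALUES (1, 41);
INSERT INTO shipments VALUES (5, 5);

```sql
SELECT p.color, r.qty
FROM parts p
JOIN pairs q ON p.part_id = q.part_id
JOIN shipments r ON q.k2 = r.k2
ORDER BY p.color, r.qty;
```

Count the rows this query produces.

3

Step 1 — p INNER JOIN q on part_id → 4 row(s).
Then INNER JOIN `shipments r` on k2: keep only rows whose q.k2 appears in r.
Result: 3 row(s).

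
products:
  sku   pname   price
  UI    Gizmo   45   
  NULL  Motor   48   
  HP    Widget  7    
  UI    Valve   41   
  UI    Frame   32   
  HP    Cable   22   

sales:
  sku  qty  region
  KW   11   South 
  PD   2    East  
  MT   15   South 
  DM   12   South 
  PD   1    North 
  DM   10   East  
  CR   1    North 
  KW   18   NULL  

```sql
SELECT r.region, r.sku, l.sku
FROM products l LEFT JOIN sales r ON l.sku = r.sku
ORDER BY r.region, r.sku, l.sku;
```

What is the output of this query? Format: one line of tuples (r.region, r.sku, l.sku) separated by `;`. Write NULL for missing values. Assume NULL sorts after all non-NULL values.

(NULL, NULL, HP); (NULL, NULL, HP); (NULL, NULL, UI); (NULL, NULL, UI); (NULL, NULL, UI); (NULL, NULL, NULL)

LEFT JOIN keeps every row from `products`; unmatched rows get NULL for `sales`'s columns.
Matching on l.sku = r.sku. A NULL in a compared column never satisfies the condition.
- sku=UI: no r row matches, row kept with r columns NULL.
- sku=NULL: no r row matches, row kept with r columns NULL.
- sku=HP: no r row matches, row kept with r columns NULL.
- sku=UI: no r row matches, row kept with r columns NULL.
- sku=UI: no r row matches, row kept with r columns NULL.
- sku=HP: no r row matches, row kept with r columns NULL.
After projecting and ordering:
r.region | r.sku | l.sku
NULL | NULL | HP
NULL | NULL | HP
NULL | NULL | UI
NULL | NULL | UI
NULL | NULL | UI
NULL | NULL | NULL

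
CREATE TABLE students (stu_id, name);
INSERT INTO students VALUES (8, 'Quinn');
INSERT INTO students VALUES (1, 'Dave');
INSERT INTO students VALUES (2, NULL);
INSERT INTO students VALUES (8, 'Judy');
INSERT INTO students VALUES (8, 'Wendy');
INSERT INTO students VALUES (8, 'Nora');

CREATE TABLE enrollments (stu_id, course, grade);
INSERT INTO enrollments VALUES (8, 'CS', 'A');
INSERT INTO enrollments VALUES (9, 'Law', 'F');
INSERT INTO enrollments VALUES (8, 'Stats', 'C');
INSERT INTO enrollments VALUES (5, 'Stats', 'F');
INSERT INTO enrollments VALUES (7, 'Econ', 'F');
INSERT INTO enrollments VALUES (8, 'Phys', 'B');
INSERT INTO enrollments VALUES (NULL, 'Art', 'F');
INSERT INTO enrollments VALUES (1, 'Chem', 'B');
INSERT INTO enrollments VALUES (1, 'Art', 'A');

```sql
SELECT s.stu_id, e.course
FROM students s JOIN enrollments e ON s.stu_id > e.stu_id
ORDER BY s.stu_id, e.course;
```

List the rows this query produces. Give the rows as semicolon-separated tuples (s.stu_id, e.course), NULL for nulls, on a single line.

(2, Art); (2, Chem); (8, Art); (8, Art); (8, Art); (8, Art); (8, Chem); (8, Chem); (8, Chem); (8, Chem); (8, Econ); (8, Econ); (8, Econ); (8, Econ); (8, Stats); (8, Stats); (8, Stats); (8, Stats)

INNER JOIN keeps only pairs where the ON condition holds.
Matching on s.stu_id > e.stu_id. A NULL in a compared column never satisfies the condition.
- s row (stu_id=8): matches 4 e row(s) → 4 output row(s).
- s row (stu_id=1): no match → dropped.
- s row (stu_id=2): matches 2 e row(s) → 2 output row(s).
- s row (stu_id=8): matches 4 e row(s) → 4 output row(s).
- s row (stu_id=8): matches 4 e row(s) → 4 output row(s).
- s row (stu_id=8): matches 4 e row(s) → 4 output row(s).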